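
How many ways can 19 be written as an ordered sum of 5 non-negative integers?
C(19+5-1, 5-1) = C(23, 4) = 8855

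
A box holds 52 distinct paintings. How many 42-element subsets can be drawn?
C(52,42) = 52!/(42!×10!) = 15820024220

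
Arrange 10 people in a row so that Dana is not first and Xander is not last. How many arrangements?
By inclusion-exclusion: 10! - 2×(10-1)! + (10-2)! = 3628800 - 725760 + 40320 = 2943360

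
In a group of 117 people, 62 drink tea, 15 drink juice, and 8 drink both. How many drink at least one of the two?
|A∪B| = |A| + |B| - |A∩B| = 62 + 15 - 8 = 69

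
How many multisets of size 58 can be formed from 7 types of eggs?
C(58+7-1, 7-1) = C(64, 6) = 74974368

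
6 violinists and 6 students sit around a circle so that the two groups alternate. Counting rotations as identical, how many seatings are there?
Fix one of the violinists: (6-1)! ways for the remaining violinists, × 6! ways for the students = 120 × 720 = 86400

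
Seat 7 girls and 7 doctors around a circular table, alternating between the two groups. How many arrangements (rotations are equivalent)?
Fix one of the girls: (7-1)! ways for the remaining girls, × 7! ways for the doctors = 720 × 5040 = 3628800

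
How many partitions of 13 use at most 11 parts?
By conjugation, equals partitions of 13 into parts ≤ 11. Let r_j(i) = number of partitions of i into parts ≤ j, for i = 0..13. r_1(i) = 1 for all i; r_j(i) = r_{j-1}(i) + r_j(i-j). Rows j = 2..11: ≤2: 1 1 2 2 3 3 4 4 5 5 6 6 7 7; ≤3: 1 1 2 3 4 5 7 8 10 12 14 16 19 21; ≤4: 1 1 2 3 5 6 9 11 15 18 23 27 34 39; ≤5: 1 1 2 3 5 7 10 13 18 23 30 37 47 57; ≤6: 1 1 2 3 5 7 11 14 20 26 35 44 58 71; ≤7: 1 1 2 3 5 7 11 15 21 28 38 49 65 82; ≤8: 1 1 2 3 5 7 11 15 22 29 40 52 70 89; ≤9: 1 1 2 3 5 7 11 15 22 30 41 54 73 94; ≤10: 1 1 2 3 5 7 11 15 22 30 42 55 75 97; ≤11: 1 1 2 3 5 7 11 15 22 30 42 56 76 99. r_11(13) = 99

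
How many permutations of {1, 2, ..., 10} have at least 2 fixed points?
Exactly j fixed points: C(10,j)·!(10-j); sum over j ≥ 2 (derangement numbers via !m = (m-1)·(!(m-1) + !(m-2)): !0..!8 = 1, 0, 1, 2, 9, 44, 265, 1854, 14833). Σ_{j=2}^{10} C(10,j)·!(10-j) = C(10,2)·!8 + C(10,3)·!7 + C(10,4)·!6 + C(10,5)·!5 + C(10,6)·!4 + C(10,7)·!3 + C(10,8)·!2 + C(10,9)·!1 + C(10,10)·!0 = 45·14833 + 120·1854 + 210·265 + 252·44 + 210·9 + 120·2 + 45·1 + 10·0 + 1·1 = 958879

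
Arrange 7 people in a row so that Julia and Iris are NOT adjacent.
Total - adjacent = 7! - (7-1)!×2 = 5040 - 1440 = 3600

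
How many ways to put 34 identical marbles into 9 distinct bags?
C(34+9-1, 9-1) = C(42, 8) = 118030185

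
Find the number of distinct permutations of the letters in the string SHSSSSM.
7! / (5! × 1! × 1!) = 42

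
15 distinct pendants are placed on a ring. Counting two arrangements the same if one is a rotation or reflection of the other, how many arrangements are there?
(15-1)!/2 = 87178291200/2 = 43589145600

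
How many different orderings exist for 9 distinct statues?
9! = 362880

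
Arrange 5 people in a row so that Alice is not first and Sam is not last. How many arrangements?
By inclusion-exclusion: 5! - 2×(5-1)! + (5-2)! = 120 - 48 + 6 = 78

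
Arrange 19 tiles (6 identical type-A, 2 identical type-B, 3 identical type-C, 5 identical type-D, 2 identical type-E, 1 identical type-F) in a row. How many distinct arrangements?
19! / (6! × 2! × 3! × 5! × 2! × 1!) = 58663725120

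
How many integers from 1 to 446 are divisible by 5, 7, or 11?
⌊446/5⌋+⌊446/7⌋+⌊446/11⌋ - ⌊446/35⌋-⌊446/55⌋-⌊446/77⌋ + ⌊446/385⌋ = 89+63+40 - 12-8-5 + 1 = 168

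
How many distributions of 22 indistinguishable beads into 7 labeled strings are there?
C(22+7-1, 7-1) = C(28, 6) = 376740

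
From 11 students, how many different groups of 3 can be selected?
C(11,3) = 11!/(3!×8!) = 165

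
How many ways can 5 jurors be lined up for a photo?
5! = 120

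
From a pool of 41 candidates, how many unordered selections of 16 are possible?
C(41,16) = 41!/(16!×25!) = 103077446706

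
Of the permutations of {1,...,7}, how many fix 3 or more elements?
Exactly j fixed points: C(7,j)·!(7-j); sum over j ≥ 3 (derangement numbers via !m = (m-1)·(!(m-1) + !(m-2)): !0..!4 = 1, 0, 1, 2, 9). Σ_{j=3}^{7} C(7,j)·!(7-j) = C(7,3)·!4 + C(7,4)·!3 + C(7,5)·!2 + C(7,6)·!1 + C(7,7)·!0 = 35·9 + 35·2 + 21·1 + 7·0 + 1·1 = 407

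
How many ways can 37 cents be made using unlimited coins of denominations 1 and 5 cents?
Coefficient of x^37 in 1/(1-x^1) · 1/(1-x^5). Use j coins of 5 for j = 0..⌊37/5⌋ = 7, the rest in 1s: 7 + 1 = 8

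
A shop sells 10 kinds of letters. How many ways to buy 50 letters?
C(50+10-1, 10-1) = C(59, 9) = 12565671261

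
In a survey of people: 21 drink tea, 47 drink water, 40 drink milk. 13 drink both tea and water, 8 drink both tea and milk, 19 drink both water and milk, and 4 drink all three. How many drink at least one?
|A∪B∪C| = 21+47+40-13-8-19+4 = 72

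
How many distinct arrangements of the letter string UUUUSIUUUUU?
11! / (1! × 9! × 1!) = 110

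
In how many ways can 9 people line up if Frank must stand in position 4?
Fix one position: (9-1)! = 40320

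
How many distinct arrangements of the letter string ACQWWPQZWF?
10! / (3! × 1! × 1! × 1! × 2! × 1! × 1!) = 302400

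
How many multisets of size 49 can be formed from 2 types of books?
C(49+2-1, 2-1) = C(50, 1) = 50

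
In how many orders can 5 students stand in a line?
5! = 120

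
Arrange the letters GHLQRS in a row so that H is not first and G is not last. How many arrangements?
By inclusion-exclusion: 6! - 2×(6-1)! + (6-2)! = 720 - 240 + 24 = 504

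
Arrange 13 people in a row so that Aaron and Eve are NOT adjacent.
Total - adjacent = 13! - (13-1)!×2 = 6227020800 - 958003200 = 5269017600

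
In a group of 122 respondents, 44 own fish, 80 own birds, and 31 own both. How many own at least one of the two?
|A∪B| = |A| + |B| - |A∩B| = 44 + 80 - 31 = 93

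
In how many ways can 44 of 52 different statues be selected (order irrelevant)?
C(52,44) = 52!/(44!×8!) = 752538150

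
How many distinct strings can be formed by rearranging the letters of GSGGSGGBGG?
10! / (2! × 1! × 7!) = 360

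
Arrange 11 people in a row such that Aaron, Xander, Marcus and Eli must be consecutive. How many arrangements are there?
Treat the 4 as one block: (11-4+1)! × 4! = 40320 × 24 = 967680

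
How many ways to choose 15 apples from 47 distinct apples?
C(47,15) = 47!/(15!×32!) = 751616304549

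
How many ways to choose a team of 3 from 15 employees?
C(15,3) = 15!/(3!×12!) = 455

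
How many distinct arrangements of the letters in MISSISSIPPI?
11! / (1! × 4! × 4! × 2!) = 34650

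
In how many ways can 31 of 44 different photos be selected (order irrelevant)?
C(44,31) = 44!/(31!×13!) = 51915526432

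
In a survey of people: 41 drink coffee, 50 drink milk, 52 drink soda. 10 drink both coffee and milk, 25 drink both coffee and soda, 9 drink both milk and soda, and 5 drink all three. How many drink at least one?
|A∪B∪C| = 41+50+52-10-25-9+5 = 104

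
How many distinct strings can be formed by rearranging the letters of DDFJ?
4! / (1! × 2! × 1!) = 12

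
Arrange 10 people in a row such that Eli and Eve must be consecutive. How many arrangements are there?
Treat the 2 as one block: (10-2+1)! × 2! = 362880 × 2 = 725760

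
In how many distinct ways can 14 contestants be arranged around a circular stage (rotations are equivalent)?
Circular: fix one position, arrange the rest. (14-1)! = 6227020800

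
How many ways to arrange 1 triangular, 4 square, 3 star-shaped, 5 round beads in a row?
13! / (1! × 4! × 3! × 5!) = 360360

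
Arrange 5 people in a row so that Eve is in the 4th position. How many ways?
Fix one position: (5-1)! = 24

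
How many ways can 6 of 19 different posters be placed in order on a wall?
P(19,6) = 19!/(19-6)! = 19535040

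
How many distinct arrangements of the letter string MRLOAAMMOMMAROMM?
16! / (3! × 2! × 7! × 1! × 3!) = 57657600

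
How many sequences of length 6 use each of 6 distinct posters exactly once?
6! = 720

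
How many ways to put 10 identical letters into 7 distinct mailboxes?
C(10+7-1, 7-1) = C(16, 6) = 8008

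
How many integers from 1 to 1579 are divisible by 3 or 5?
⌊1579/3⌋ + ⌊1579/5⌋ - ⌊1579/15⌋ = 526 + 315 - 105 = 736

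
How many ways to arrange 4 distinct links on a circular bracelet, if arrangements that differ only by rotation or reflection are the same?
(4-1)!/2 = 6/2 = 3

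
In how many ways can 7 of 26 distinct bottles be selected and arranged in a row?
P(26,7) = 26!/(26-7)! = 3315312000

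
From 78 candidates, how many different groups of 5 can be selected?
C(78,5) = 78!/(5!×73!) = 21111090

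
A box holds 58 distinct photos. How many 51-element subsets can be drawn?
C(58,51) = 58!/(51!×7!) = 300674088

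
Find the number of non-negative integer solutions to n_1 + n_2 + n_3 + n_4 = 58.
C(58+4-1, 4-1) = C(61, 3) = 35990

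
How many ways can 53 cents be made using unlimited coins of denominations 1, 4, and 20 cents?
Coefficient of x^53 in 1/(1-x^1) · 1/(1-x^4) · 1/(1-x^20). Case on j = number of 20-cent coins (j = 0..2); remainder r = 53 - 20j is made from {1,4} in ⌊r/4⌋+1 ways. r = 53, 33, 13 → 14 + 9 + 4 = 27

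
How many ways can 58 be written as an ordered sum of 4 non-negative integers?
C(58+4-1, 4-1) = C(61, 3) = 35990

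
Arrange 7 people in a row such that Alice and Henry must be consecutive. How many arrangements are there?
Treat the 2 as one block: (7-2+1)! × 2! = 720 × 2 = 1440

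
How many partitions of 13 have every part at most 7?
Let r_j(i) = number of partitions of i into parts ≤ j, for i = 0..13. r_1(i) = 1 for all i; r_j(i) = r_{j-1}(i) + r_j(i-j). Rows j = 2..7: ≤2: 1 1 2 2 3 3 4 4 5 5 6 6 7 7; ≤3: 1 1 2 3 4 5 7 8 10 12 14 16 19 21; ≤4: 1 1 2 3 5 6 9 11 15 18 23 27 34 39; ≤5: 1 1 2 3 5 7 10 13 18 23 30 37 47 57; ≤6: 1 1 2 3 5 7 11 14 20 26 35 44 58 71; ≤7: 1 1 2 3 5 7 11 15 21 28 38 49 65 82. r_7(13) = 82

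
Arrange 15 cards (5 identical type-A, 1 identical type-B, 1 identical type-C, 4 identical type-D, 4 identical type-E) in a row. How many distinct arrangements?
15! / (5! × 1! × 1! × 4! × 4!) = 18918900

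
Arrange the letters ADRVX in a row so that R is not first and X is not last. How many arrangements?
By inclusion-exclusion: 5! - 2×(5-1)! + (5-2)! = 120 - 48 + 6 = 78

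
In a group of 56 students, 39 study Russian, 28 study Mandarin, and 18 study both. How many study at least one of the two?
|A∪B| = |A| + |B| - |A∩B| = 39 + 28 - 18 = 49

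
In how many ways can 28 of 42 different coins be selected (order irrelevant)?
C(42,28) = 42!/(28!×14!) = 52860229080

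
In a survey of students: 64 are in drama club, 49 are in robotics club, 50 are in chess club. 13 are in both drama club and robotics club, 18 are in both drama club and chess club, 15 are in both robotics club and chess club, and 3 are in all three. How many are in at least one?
|A∪B∪C| = 64+49+50-13-18-15+3 = 120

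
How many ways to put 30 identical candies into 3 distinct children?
C(30+3-1, 3-1) = C(32, 2) = 496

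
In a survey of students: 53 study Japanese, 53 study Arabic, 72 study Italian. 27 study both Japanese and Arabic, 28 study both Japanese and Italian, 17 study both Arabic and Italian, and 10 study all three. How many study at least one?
|A∪B∪C| = 53+53+72-27-28-17+10 = 116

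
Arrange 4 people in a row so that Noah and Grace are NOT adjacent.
Total - adjacent = 4! - (4-1)!×2 = 24 - 12 = 12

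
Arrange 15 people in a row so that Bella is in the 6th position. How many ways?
Fix one position: (15-1)! = 87178291200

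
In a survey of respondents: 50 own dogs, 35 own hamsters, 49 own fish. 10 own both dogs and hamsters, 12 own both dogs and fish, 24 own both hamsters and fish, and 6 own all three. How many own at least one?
|A∪B∪C| = 50+35+49-10-12-24+6 = 94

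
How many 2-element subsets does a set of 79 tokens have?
C(79,2) = 79!/(2!×77!) = 3081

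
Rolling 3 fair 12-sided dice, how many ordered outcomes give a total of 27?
Coefficient of x^27 in (x + x² + ... + x^12)^3. By inclusion-exclusion on dice exceeding 12: Σ_j (-1)^j C(3,j)·C(27-1-12j, 2) = C(3,0)·C(26,2) - C(3,1)·C(14,2) + C(3,2)·C(2,2) = 1·325 - 3·91 + 3·1 = 55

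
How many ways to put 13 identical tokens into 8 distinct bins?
C(13+8-1, 8-1) = C(20, 7) = 77520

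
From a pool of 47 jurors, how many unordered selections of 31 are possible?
C(47,31) = 47!/(31!×16!) = 1503232609098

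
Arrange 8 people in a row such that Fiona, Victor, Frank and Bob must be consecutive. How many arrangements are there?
Treat the 4 as one block: (8-4+1)! × 4! = 120 × 24 = 2880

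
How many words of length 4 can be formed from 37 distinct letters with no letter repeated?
P(37,4) = 37!/(37-4)! = 1585080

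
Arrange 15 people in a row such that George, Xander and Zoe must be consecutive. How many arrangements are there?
Treat the 3 as one block: (15-3+1)! × 3! = 6227020800 × 6 = 37362124800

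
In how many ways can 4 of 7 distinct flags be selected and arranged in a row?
P(7,4) = 7!/(7-4)! = 840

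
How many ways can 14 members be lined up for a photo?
14! = 87178291200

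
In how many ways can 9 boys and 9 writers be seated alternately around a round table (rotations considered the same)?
Fix one of the boys: (9-1)! ways for the remaining boys, × 9! ways for the writers = 40320 × 362880 = 14631321600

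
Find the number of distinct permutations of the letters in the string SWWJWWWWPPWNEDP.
15! / (1! × 1! × 1! × 1! × 3! × 7! × 1!) = 43243200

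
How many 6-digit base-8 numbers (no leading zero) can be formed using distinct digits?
First digit: 7 choices (nonzero). Then descending: 7 × 7 × 6 × 5 × 4 × 3 = 17640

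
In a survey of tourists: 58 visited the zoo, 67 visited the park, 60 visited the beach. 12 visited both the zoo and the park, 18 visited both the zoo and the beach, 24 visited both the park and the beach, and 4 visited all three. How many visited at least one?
|A∪B∪C| = 58+67+60-12-18-24+4 = 135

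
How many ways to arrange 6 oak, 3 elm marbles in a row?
9! / (6! × 3!) = 84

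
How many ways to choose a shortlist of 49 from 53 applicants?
C(53,49) = 53!/(49!×4!) = 292825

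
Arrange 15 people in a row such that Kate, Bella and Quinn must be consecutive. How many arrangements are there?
Treat the 3 as one block: (15-3+1)! × 3! = 6227020800 × 6 = 37362124800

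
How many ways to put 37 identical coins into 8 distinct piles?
C(37+8-1, 8-1) = C(44, 7) = 38320568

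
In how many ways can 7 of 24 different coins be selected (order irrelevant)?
C(24,7) = 24!/(7!×17!) = 346104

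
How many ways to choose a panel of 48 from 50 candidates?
C(50,48) = 50!/(48!×2!) = 1225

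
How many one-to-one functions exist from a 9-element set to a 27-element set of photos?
P(27,9) = 27!/(27-9)! = 1700755056000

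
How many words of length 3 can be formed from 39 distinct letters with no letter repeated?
P(39,3) = 39!/(39-3)! = 54834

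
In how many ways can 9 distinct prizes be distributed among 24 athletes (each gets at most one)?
P(24,9) = 24!/(24-9)! = 474467051520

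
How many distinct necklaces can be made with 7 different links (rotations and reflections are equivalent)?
(7-1)!/2 = 720/2 = 360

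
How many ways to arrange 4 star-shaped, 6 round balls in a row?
10! / (4! × 6!) = 210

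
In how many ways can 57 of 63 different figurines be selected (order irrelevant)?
C(63,57) = 63!/(57!×6!) = 67945521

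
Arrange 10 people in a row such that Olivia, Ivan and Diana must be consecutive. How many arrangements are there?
Treat the 3 as one block: (10-3+1)! × 3! = 40320 × 6 = 241920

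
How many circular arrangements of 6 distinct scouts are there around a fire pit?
Circular: fix one position, arrange the rest. (6-1)! = 120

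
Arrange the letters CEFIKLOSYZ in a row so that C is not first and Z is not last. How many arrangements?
By inclusion-exclusion: 10! - 2×(10-1)! + (10-2)! = 3628800 - 725760 + 40320 = 2943360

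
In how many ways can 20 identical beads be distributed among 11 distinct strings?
C(20+11-1, 11-1) = C(30, 10) = 30045015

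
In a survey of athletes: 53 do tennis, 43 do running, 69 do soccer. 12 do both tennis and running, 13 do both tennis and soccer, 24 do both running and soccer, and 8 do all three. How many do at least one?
|A∪B∪C| = 53+43+69-12-13-24+8 = 124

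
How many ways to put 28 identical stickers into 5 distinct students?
C(28+5-1, 5-1) = C(32, 4) = 35960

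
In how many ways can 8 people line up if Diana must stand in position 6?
Fix one position: (8-1)! = 5040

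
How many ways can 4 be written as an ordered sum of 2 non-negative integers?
C(4+2-1, 2-1) = C(5, 1) = 5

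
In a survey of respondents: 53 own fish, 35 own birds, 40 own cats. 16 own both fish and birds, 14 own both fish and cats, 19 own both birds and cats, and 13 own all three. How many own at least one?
|A∪B∪C| = 53+35+40-16-14-19+13 = 92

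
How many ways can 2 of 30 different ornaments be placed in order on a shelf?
P(30,2) = 30!/(30-2)! = 870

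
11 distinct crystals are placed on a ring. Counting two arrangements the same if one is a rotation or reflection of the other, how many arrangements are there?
(11-1)!/2 = 3628800/2 = 1814400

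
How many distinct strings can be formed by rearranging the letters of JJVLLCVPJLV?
11! / (3! × 3! × 1! × 1! × 3!) = 184800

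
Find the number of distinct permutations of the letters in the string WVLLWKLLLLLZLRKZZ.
17! / (1! × 3! × 1! × 2! × 2! × 8!) = 367567200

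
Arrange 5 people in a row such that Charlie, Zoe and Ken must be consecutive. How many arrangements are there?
Treat the 3 as one block: (5-3+1)! × 3! = 6 × 6 = 36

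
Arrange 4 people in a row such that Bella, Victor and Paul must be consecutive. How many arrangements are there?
Treat the 3 as one block: (4-3+1)! × 3! = 2 × 6 = 12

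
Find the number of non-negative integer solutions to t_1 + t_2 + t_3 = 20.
C(20+3-1, 3-1) = C(22, 2) = 231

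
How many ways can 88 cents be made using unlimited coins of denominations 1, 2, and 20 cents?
Coefficient of x^88 in 1/(1-x^1) · 1/(1-x^2) · 1/(1-x^20). Case on j = number of 20-cent coins (j = 0..4); remainder r = 88 - 20j is made from {1,2} in ⌊r/2⌋+1 ways. r = 88, 68, 48, 28, 8 → 45 + 35 + 25 + 15 + 5 = 125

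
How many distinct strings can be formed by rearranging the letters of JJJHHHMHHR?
10! / (3! × 1! × 5! × 1!) = 5040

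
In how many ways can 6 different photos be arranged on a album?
6! = 720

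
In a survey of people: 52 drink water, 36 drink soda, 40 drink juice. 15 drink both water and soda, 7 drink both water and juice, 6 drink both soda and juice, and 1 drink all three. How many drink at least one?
|A∪B∪C| = 52+36+40-15-7-6+1 = 101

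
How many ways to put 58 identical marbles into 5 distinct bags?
C(58+5-1, 5-1) = C(62, 4) = 557845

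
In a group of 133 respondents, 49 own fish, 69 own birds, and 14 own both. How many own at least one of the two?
|A∪B| = |A| + |B| - |A∩B| = 49 + 69 - 14 = 104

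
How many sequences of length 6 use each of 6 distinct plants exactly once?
6! = 720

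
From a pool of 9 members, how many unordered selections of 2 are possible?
C(9,2) = 9!/(2!×7!) = 36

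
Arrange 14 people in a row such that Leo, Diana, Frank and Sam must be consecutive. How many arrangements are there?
Treat the 4 as one block: (14-4+1)! × 4! = 39916800 × 24 = 958003200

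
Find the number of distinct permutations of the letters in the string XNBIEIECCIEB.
12! / (3! × 2! × 1! × 1! × 2! × 3!) = 3326400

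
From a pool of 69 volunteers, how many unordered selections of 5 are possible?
C(69,5) = 69!/(5!×64!) = 11238513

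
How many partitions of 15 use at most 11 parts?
By conjugation, equals partitions of 15 into parts ≤ 11. Let r_j(i) = number of partitions of i into parts ≤ j, for i = 0..15. r_1(i) = 1 for all i; r_j(i) = r_{j-1}(i) + r_j(i-j). Rows j = 2..11: ≤2: 1 1 2 2 3 3 4 4 5 5 6 6 7 7 8 8; ≤3: 1 1 2 3 4 5 7 8 10 12 14 16 19 21 24 27; ≤4: 1 1 2 3 5 6 9 11 15 18 23 27 34 39 47 54; ≤5: 1 1 2 3 5 7 10 13 18 23 30 37 47 57 70 84; ≤6: 1 1 2 3 5 7 11 14 20 26 35 44 58 71 90 110; ≤7: 1 1 2 3 5 7 11 15 21 28 38 49 65 82 105 131; ≤8: 1 1 2 3 5 7 11 15 22 29 40 52 70 89 116 146; ≤9: 1 1 2 3 5 7 11 15 22 30 41 54 73 94 123 157; ≤10: 1 1 2 3 5 7 11 15 22 30 42 55 75 97 128 164; ≤11: 1 1 2 3 5 7 11 15 22 30 42 56 76 99 131 169. r_11(15) = 169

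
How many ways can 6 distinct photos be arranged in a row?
6! = 720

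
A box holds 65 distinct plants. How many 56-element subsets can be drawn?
C(65,56) = 65!/(56!×9!) = 31966749880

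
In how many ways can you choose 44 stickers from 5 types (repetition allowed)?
C(44+5-1, 5-1) = C(48, 4) = 194580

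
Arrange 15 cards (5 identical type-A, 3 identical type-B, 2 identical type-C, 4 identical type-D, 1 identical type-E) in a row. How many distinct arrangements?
15! / (5! × 3! × 2! × 4! × 1!) = 37837800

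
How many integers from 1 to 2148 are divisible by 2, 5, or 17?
⌊2148/2⌋+⌊2148/5⌋+⌊2148/17⌋ - ⌊2148/10⌋-⌊2148/34⌋-⌊2148/85⌋ + ⌊2148/170⌋ = 1074+429+126 - 214-63-25 + 12 = 1339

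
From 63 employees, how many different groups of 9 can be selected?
C(63,9) = 63!/(9!×54!) = 23667689815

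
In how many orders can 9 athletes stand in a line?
9! = 362880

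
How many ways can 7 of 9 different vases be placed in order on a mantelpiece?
P(9,7) = 9!/(9-7)! = 181440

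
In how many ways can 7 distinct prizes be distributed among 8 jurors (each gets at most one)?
P(8,7) = 8!/(8-7)! = 40320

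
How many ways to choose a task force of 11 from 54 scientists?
C(54,11) = 54!/(11!×43!) = 95722852680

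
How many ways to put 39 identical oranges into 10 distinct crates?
C(39+10-1, 10-1) = C(48, 9) = 1677106640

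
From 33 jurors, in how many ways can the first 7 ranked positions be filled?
P(33,7) = 33!/(33-7)! = 21531121920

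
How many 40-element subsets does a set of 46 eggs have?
C(46,40) = 46!/(40!×6!) = 9366819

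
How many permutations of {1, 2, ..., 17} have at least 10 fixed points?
Exactly j fixed points: C(17,j)·!(17-j); sum over j ≥ 10 (derangement numbers via !m = (m-1)·(!(m-1) + !(m-2)): !0..!7 = 1, 0, 1, 2, 9, 44, 265, 1854). Σ_{j=10}^{17} C(17,j)·!(17-j) = C(17,10)·!7 + C(17,11)·!6 + C(17,12)·!5 + C(17,13)·!4 + C(17,14)·!3 + C(17,15)·!2 + C(17,16)·!1 + C(17,17)·!0 = 19448·1854 + 12376·265 + 6188·44 + 2380·9 + 680·2 + 136·1 + 17·0 + 1·1 = 39631421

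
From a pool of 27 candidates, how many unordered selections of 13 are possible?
C(27,13) = 27!/(13!×14!) = 20058300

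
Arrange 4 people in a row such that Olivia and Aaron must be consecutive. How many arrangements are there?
Treat the 2 as one block: (4-2+1)! × 2! = 6 × 2 = 12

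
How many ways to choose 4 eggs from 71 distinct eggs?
C(71,4) = 71!/(4!×67!) = 971635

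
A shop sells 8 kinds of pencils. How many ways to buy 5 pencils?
C(5+8-1, 8-1) = C(12, 7) = 792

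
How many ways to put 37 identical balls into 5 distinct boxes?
C(37+5-1, 5-1) = C(41, 4) = 101270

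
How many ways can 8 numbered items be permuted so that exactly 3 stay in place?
Choose the 3 fixed points C(8,3) = 56, derange the rest: !5 = Σ_{j=0}^{5} (-1)^j·5!/j! = 120 - 120 + 60 - 20 + 5 - 1 = 44. Product = 56 × 44 = 2464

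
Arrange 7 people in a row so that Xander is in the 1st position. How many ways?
Fix one position: (7-1)! = 720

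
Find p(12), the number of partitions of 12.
Pentagonal recurrence p(n) = p(n-1) + p(n-2) - p(n-5) - p(n-7) + p(n-12) + p(n-15) - ... gives p(0..11) = 1, 1, 2, 3, 5, 7, 11, 15, 22, 30, 42, 56. p(12) = p(11) + p(10) - p(7) - p(5) + p(0) = 56 + 42 - 15 - 7 + 1 = 77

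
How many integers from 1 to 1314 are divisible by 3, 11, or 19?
⌊1314/3⌋+⌊1314/11⌋+⌊1314/19⌋ - ⌊1314/33⌋-⌊1314/57⌋-⌊1314/209⌋ + ⌊1314/627⌋ = 438+119+69 - 39-23-6 + 2 = 560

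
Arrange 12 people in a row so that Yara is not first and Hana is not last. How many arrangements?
By inclusion-exclusion: 12! - 2×(12-1)! + (12-2)! = 479001600 - 79833600 + 3628800 = 402796800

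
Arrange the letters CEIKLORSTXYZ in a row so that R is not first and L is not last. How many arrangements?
By inclusion-exclusion: 12! - 2×(12-1)! + (12-2)! = 479001600 - 79833600 + 3628800 = 402796800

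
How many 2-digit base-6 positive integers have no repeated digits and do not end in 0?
Last digit: 5 nonzero choices. First digit: 4 (nonzero, ≠last). Middle 0: P(4,0) = 1. Total = 20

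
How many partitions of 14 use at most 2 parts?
By conjugation, equals partitions of 14 into parts ≤ 2. Let r_j(i) = number of partitions of i into parts ≤ j, for i = 0..14. r_1(i) = 1 for all i; r_j(i) = r_{j-1}(i) + r_j(i-j). Rows j = 2..2: ≤2: 1 1 2 2 3 3 4 4 5 5 6 6 7 7 8. r_2(14) = 8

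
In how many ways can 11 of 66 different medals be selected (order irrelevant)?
C(66,11) = 66!/(11!×55!) = 1074082795968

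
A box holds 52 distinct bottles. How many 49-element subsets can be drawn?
C(52,49) = 52!/(49!×3!) = 22100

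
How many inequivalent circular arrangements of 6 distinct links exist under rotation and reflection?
(6-1)!/2 = 120/2 = 60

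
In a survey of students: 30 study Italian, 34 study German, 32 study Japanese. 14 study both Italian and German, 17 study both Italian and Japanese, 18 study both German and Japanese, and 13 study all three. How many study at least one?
|A∪B∪C| = 30+34+32-14-17-18+13 = 60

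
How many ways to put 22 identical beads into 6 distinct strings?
C(22+6-1, 6-1) = C(27, 5) = 80730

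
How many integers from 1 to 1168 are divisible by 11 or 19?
⌊1168/11⌋ + ⌊1168/19⌋ - ⌊1168/209⌋ = 106 + 61 - 5 = 162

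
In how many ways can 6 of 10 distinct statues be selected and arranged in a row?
P(10,6) = 10!/(10-6)! = 151200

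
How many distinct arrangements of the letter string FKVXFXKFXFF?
11! / (2! × 1! × 3! × 5!) = 27720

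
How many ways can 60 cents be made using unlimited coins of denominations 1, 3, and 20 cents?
Coefficient of x^60 in 1/(1-x^1) · 1/(1-x^3) · 1/(1-x^20). Case on j = number of 20-cent coins (j = 0..3); remainder r = 60 - 20j is made from {1,3} in ⌊r/3⌋+1 ways. r = 60, 40, 20, 0 → 21 + 14 + 7 + 1 = 43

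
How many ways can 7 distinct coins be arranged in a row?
7! = 5040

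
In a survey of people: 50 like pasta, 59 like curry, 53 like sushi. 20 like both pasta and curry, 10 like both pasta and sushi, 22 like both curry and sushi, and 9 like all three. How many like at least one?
|A∪B∪C| = 50+59+53-20-10-22+9 = 119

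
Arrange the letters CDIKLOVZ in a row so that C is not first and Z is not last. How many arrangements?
By inclusion-exclusion: 8! - 2×(8-1)! + (8-2)! = 40320 - 10080 + 720 = 30960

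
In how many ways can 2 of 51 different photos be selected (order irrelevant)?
C(51,2) = 51!/(2!×49!) = 1275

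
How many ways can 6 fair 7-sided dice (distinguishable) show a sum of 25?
Coefficient of x^25 in (x + x² + ... + x^7)^6. By inclusion-exclusion on dice exceeding 7: Σ_j (-1)^j C(6,j)·C(25-1-7j, 5) = C(6,0)·C(24,5) - C(6,1)·C(17,5) + C(6,2)·C(10,5) = 1·42504 - 6·6188 + 15·252 = 9156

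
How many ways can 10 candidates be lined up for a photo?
10! = 3628800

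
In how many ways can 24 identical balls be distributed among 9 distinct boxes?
C(24+9-1, 9-1) = C(32, 8) = 10518300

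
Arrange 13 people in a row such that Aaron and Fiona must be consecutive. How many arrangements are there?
Treat the 2 as one block: (13-2+1)! × 2! = 479001600 × 2 = 958003200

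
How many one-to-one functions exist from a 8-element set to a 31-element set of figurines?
P(31,8) = 31!/(31-8)! = 318073392000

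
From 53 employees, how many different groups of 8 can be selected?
C(53,8) = 53!/(8!×45!) = 886322710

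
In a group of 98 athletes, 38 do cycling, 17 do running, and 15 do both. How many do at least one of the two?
|A∪B| = |A| + |B| - |A∩B| = 38 + 17 - 15 = 40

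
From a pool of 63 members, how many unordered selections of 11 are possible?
C(63,11) = 63!/(11!×52!) = 615790256823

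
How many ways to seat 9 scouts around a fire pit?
Circular: fix one position, arrange the rest. (9-1)! = 40320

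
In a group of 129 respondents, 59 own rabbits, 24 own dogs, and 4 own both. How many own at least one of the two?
|A∪B| = |A| + |B| - |A∩B| = 59 + 24 - 4 = 79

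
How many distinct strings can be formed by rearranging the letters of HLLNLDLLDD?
10! / (1! × 1! × 5! × 3!) = 5040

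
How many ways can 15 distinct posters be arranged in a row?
15! = 1307674368000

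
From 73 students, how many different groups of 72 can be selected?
C(73,72) = 73!/(72!×1!) = 73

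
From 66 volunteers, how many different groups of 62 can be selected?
C(66,62) = 66!/(62!×4!) = 720720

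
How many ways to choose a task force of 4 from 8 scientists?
C(8,4) = 8!/(4!×4!) = 70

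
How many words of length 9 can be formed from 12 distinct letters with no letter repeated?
P(12,9) = 12!/(12-9)! = 79833600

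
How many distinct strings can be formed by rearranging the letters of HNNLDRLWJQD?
11! / (2! × 1! × 1! × 1! × 2! × 1! × 2! × 1!) = 4989600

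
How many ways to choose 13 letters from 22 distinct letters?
C(22,13) = 22!/(13!×9!) = 497420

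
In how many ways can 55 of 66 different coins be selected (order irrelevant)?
C(66,55) = 66!/(55!×11!) = 1074082795968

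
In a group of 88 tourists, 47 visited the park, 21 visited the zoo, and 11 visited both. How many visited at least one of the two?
|A∪B| = |A| + |B| - |A∩B| = 47 + 21 - 11 = 57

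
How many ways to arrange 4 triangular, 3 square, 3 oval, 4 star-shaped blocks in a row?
14! / (4! × 3! × 3! × 4!) = 4204200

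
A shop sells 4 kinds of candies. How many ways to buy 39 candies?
C(39+4-1, 4-1) = C(42, 3) = 11480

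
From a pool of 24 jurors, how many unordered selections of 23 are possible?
C(24,23) = 24!/(23!×1!) = 24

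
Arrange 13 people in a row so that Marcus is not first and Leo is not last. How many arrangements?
By inclusion-exclusion: 13! - 2×(13-1)! + (13-2)! = 6227020800 - 958003200 + 39916800 = 5308934400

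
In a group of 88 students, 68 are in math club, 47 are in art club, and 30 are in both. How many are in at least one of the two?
|A∪B| = |A| + |B| - |A∩B| = 68 + 47 - 30 = 85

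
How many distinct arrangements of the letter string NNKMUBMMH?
9! / (3! × 1! × 1! × 1! × 1! × 2!) = 30240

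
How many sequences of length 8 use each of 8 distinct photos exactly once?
8! = 40320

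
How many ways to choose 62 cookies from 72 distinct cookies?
C(72,62) = 72!/(62!×10!) = 536211932256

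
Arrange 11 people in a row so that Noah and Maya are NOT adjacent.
Total - adjacent = 11! - (11-1)!×2 = 39916800 - 7257600 = 32659200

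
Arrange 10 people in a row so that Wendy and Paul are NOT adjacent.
Total - adjacent = 10! - (10-1)!×2 = 3628800 - 725760 = 2903040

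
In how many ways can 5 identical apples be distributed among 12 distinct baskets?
C(5+12-1, 12-1) = C(16, 11) = 4368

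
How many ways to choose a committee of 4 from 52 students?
C(52,4) = 52!/(4!×48!) = 270725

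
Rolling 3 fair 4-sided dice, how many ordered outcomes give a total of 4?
Coefficient of x^4 in (x + x² + ... + x^4)^3. By inclusion-exclusion on dice exceeding 4: Σ_j (-1)^j C(3,j)·C(4-1-4j, 2) = C(3,0)·C(3,2) = 1·3 = 3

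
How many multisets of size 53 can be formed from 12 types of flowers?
C(53+12-1, 12-1) = C(64, 11) = 743595781824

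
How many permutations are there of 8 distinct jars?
8! = 40320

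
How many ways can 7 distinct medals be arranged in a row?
7! = 5040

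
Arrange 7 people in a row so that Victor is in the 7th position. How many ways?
Fix one position: (7-1)! = 720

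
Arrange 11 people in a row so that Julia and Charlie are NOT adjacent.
Total - adjacent = 11! - (11-1)!×2 = 39916800 - 7257600 = 32659200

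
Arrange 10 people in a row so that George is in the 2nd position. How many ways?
Fix one position: (10-1)! = 362880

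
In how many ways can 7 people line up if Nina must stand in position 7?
Fix one position: (7-1)! = 720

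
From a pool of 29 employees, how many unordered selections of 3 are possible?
C(29,3) = 29!/(3!×26!) = 3654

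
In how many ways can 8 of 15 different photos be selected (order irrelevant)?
C(15,8) = 15!/(8!×7!) = 6435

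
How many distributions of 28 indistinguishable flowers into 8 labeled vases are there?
C(28+8-1, 8-1) = C(35, 7) = 6724520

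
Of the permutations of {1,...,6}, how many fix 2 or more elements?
Exactly j fixed points: C(6,j)·!(6-j); sum over j ≥ 2 (derangement numbers via !m = (m-1)·(!(m-1) + !(m-2)): !0..!4 = 1, 0, 1, 2, 9). Σ_{j=2}^{6} C(6,j)·!(6-j) = C(6,2)·!4 + C(6,3)·!3 + C(6,4)·!2 + C(6,5)·!1 + C(6,6)·!0 = 15·9 + 20·2 + 15·1 + 6·0 + 1·1 = 191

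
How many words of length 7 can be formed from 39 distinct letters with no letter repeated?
P(39,7) = 39!/(39-7)! = 77519922480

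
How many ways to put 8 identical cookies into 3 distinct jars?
C(8+3-1, 3-1) = C(10, 2) = 45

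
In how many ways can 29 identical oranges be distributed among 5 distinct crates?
C(29+5-1, 5-1) = C(33, 4) = 40920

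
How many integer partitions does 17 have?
Pentagonal recurrence p(n) = p(n-1) + p(n-2) - p(n-5) - p(n-7) + p(n-12) + p(n-15) - ... gives p(0..16) = 1, 1, 2, 3, 5, 7, 11, 15, 22, 30, 42, 56, 77, 101, 135, 176, 231. p(17) = p(16) + p(15) - p(12) - p(10) + p(5) + p(2) = 231 + 176 - 77 - 42 + 7 + 2 = 297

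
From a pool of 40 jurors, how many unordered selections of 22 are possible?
C(40,22) = 40!/(22!×18!) = 113380261800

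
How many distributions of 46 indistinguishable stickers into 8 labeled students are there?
C(46+8-1, 8-1) = C(53, 7) = 154143080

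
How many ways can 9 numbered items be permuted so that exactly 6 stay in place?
Choose the 6 fixed points C(9,6) = 84, derange the rest: !3 = Σ_{j=0}^{3} (-1)^j·3!/j! = 6 - 6 + 3 - 1 = 2. Product = 84 × 2 = 168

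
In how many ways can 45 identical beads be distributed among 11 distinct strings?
C(45+11-1, 11-1) = C(55, 10) = 29248649430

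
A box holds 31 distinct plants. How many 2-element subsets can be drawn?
C(31,2) = 31!/(2!×29!) = 465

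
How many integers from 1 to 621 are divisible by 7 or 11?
⌊621/7⌋ + ⌊621/11⌋ - ⌊621/77⌋ = 88 + 56 - 8 = 136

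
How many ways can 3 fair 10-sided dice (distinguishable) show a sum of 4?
Coefficient of x^4 in (x + x² + ... + x^10)^3. By inclusion-exclusion on dice exceeding 10: Σ_j (-1)^j C(3,j)·C(4-1-10j, 2) = C(3,0)·C(3,2) = 1·3 = 3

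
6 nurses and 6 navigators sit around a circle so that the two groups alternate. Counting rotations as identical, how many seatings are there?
Fix one of the nurses: (6-1)! ways for the remaining nurses, × 6! ways for the navigators = 120 × 720 = 86400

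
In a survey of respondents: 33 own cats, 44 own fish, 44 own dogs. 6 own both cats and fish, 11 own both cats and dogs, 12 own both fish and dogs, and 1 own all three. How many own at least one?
|A∪B∪C| = 33+44+44-6-11-12+1 = 93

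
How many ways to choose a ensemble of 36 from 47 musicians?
C(47,36) = 47!/(36!×11!) = 17417133617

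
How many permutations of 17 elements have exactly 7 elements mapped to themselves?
Choose the 7 fixed points C(17,7) = 19448, derange the rest: !10 = Σ_{j=0}^{10} (-1)^j·10!/j! = 3628800 - 3628800 + 1814400 - 604800 + 151200 - 30240 + 5040 - 720 + 90 - 10 + 1 = 1334961. Product = 19448 × 1334961 = 25962321528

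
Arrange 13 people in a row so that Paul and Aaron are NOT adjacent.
Total - adjacent = 13! - (13-1)!×2 = 6227020800 - 958003200 = 5269017600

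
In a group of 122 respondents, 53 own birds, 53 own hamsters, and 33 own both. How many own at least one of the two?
|A∪B| = |A| + |B| - |A∩B| = 53 + 53 - 33 = 73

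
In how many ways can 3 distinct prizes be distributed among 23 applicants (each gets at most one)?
P(23,3) = 23!/(23-3)! = 10626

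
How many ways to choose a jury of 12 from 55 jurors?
C(55,12) = 55!/(12!×43!) = 438729741450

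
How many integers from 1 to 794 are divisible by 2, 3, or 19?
⌊794/2⌋+⌊794/3⌋+⌊794/19⌋ - ⌊794/6⌋-⌊794/38⌋-⌊794/57⌋ + ⌊794/114⌋ = 397+264+41 - 132-20-13 + 6 = 543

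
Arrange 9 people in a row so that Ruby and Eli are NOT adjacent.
Total - adjacent = 9! - (9-1)!×2 = 362880 - 80640 = 282240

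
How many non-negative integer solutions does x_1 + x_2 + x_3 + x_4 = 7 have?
C(7+4-1, 4-1) = C(10, 3) = 120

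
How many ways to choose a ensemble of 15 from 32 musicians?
C(32,15) = 32!/(15!×17!) = 565722720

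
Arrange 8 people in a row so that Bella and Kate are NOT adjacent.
Total - adjacent = 8! - (8-1)!×2 = 40320 - 10080 = 30240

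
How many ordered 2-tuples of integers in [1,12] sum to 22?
Coefficient of x^22 in (x + x² + ... + x^12)^2. By inclusion-exclusion on dice exceeding 12: Σ_j (-1)^j C(2,j)·C(22-1-12j, 1) = C(2,0)·C(21,1) - C(2,1)·C(9,1) = 1·21 - 2·9 = 3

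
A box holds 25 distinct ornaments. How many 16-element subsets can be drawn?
C(25,16) = 25!/(16!×9!) = 2042975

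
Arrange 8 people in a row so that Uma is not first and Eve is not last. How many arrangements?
By inclusion-exclusion: 8! - 2×(8-1)! + (8-2)! = 40320 - 10080 + 720 = 30960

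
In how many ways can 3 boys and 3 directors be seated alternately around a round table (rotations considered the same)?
Fix one of the boys: (3-1)! ways for the remaining boys, × 3! ways for the directors = 2 × 6 = 12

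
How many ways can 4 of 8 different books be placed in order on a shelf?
P(8,4) = 8!/(8-4)! = 1680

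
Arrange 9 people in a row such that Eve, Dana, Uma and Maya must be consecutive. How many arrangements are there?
Treat the 4 as one block: (9-4+1)! × 4! = 720 × 24 = 17280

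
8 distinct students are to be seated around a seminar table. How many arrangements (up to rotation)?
Circular: fix one position, arrange the rest. (8-1)! = 5040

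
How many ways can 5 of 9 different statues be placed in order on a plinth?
P(9,5) = 9!/(9-5)! = 15120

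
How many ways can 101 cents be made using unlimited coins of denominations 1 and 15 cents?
Coefficient of x^101 in 1/(1-x^1) · 1/(1-x^15). Use j coins of 15 for j = 0..⌊101/15⌋ = 6, the rest in 1s: 6 + 1 = 7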